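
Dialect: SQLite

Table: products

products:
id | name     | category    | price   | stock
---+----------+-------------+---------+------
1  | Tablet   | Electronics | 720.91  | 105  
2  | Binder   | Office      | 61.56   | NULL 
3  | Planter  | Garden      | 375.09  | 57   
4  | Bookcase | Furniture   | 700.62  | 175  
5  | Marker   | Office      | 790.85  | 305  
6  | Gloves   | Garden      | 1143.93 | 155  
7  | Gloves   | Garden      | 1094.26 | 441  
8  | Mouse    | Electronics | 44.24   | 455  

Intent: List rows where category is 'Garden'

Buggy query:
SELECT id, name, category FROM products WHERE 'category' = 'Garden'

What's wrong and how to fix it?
Bug: 'category' in single quotes is a string literal, not the column; the comparison is literal-vs-literal and never true

Fix: Remove the quotes around the column name (or use double quotes for an identifier)

Corrected query:
SELECT id, name, category FROM products WHERE category = 'Garden'

Result:
id | name    | category
---+---------+---------
3  | Planter | Garden  
6  | Gloves  | Garden  
7  | Gloves  | Garden  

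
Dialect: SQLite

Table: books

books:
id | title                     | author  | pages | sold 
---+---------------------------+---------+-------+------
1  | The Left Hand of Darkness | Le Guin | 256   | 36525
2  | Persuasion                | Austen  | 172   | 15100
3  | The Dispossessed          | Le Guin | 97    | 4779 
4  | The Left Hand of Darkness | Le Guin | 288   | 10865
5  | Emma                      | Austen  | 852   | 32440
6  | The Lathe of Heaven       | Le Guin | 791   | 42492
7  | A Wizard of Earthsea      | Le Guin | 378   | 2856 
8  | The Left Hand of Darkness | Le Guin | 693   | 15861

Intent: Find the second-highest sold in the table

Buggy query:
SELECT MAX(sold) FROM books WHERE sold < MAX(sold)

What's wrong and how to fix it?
Bug: The inner MAX is an aggregate inside WHERE, which is not allowed

Fix: Compute the overall MAX in a subquery, then take MAX of rows below it

Corrected query:
SELECT MAX(sold) FROM books WHERE sold < (SELECT MAX(sold) FROM books)

Result:
MAX(sold)
---------
36525    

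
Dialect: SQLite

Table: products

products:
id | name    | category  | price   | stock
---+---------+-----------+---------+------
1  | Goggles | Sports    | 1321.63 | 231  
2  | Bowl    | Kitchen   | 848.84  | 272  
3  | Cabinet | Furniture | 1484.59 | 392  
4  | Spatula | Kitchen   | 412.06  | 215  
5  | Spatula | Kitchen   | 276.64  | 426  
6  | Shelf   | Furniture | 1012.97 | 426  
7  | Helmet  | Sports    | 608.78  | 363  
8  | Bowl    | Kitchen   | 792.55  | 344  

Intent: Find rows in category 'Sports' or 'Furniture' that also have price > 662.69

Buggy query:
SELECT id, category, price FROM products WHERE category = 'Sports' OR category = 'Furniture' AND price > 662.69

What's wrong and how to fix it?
Bug: AND binds tighter than OR, so this parses as category = 'Sports' OR (category = 'Furniture' AND price > 662.69)

Fix: Add parentheses around the OR so the AND applies to both alternatives

Corrected query:
SELECT id, category, price FROM products WHERE (category = 'Sports' OR category = 'Furniture') AND price > 662.69

Result:
id | category  | price  
---+-----------+--------
1  | Sports    | 1321.63
3  | Furniture | 1484.59
6  | Furniture | 1012.97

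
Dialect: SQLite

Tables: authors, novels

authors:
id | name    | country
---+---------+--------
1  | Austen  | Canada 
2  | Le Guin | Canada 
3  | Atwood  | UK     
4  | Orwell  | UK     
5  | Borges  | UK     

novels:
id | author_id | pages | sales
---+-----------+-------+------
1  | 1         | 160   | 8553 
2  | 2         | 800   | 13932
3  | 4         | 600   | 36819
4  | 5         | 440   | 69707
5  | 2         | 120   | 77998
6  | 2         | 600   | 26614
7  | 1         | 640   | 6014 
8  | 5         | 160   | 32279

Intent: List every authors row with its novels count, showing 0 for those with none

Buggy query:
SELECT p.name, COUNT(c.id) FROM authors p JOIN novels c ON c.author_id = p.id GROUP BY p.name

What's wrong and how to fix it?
Bug: An inner join excludes parents with zero children

Fix: Use LEFT JOIN so parents without children still appear (COUNT(c.id) gives 0)

Corrected query:
SELECT p.name, COUNT(c.id) FROM authors p LEFT JOIN novels c ON c.author_id = p.id GROUP BY p.name

Result:
name    | COUNT(c.id)
--------+------------
Atwood  | 0          
Austen  | 2          
Borges  | 2          
Le Guin | 3          
Orwell  | 1          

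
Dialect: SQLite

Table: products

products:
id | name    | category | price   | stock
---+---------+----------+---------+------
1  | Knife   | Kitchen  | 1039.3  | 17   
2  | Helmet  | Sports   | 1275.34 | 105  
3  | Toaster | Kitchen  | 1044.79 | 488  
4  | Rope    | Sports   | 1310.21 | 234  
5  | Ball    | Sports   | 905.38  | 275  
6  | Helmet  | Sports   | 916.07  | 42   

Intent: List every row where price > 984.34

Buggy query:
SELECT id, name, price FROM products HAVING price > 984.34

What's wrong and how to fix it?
Bug: HAVING filters the output of aggregation, but this query has no GROUP BY and no aggregate functions, so SQLite rejects it (HAVING clause on a non-aggregate query); the condition here is per row

Fix: Use WHERE for row-level filtering

Corrected query:
SELECT id, name, price FROM products WHERE price > 984.34

Result:
id | name    | price  
---+---------+--------
1  | Knife   | 1039.3 
2  | Helmet  | 1275.34
3  | Toaster | 1044.79
4  | Rope    | 1310.21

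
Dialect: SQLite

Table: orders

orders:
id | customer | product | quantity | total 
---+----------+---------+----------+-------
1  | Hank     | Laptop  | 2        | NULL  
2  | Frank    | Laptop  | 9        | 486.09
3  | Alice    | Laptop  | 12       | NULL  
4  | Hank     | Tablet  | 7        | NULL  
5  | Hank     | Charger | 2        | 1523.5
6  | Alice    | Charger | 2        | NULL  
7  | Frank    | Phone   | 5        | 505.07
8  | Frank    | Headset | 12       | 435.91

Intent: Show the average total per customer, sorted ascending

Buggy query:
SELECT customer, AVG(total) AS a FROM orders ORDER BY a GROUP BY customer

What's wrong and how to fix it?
Bug: GROUP BY must precede ORDER BY

Fix: Reorder: SELECT … FROM … GROUP BY … ORDER BY …

Corrected query:
SELECT customer, AVG(total) AS a FROM orders GROUP BY customer ORDER BY a

Result:
customer | a     
---------+-------
Alice    | NULL  
Frank    | 475.69
Hank     | 1523.5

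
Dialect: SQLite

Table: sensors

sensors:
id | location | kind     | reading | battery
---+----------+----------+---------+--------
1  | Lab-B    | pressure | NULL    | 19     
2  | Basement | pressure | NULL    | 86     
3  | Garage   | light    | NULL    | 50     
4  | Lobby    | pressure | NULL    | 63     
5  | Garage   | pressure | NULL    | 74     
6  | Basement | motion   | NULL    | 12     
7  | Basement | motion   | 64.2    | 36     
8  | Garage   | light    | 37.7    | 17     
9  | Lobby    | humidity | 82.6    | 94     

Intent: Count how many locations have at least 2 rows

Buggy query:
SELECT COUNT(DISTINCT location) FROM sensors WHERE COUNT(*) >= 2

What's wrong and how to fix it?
Bug: COUNT(*) cannot appear in WHERE; the per-group count doesn't exist yet

Fix: Use a subquery that GROUPs and filters with HAVING, then count its rows

Corrected query:
SELECT COUNT(*) FROM (SELECT location FROM sensors GROUP BY location HAVING COUNT(*) >= 2)

Result:
COUNT(*)
--------
3       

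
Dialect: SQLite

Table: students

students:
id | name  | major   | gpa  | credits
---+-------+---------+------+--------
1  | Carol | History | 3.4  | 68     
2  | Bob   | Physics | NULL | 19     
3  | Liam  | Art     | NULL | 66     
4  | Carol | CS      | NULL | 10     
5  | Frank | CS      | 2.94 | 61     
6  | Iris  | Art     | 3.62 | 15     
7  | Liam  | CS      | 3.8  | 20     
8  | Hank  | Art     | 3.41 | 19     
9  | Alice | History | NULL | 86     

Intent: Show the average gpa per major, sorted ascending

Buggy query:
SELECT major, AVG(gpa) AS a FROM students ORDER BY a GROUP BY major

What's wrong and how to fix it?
Bug: ORDER BY appears before GROUP BY; SQL clause order requires GROUP BY first

Fix: Reorder: SELECT … FROM … GROUP BY … ORDER BY …

Corrected query:
SELECT major, AVG(gpa) AS a FROM students GROUP BY major ORDER BY a

Result:
major   | a    
--------+------
Physics | NULL 
CS      | 3.37 
History | 3.4  
Art     | 3.515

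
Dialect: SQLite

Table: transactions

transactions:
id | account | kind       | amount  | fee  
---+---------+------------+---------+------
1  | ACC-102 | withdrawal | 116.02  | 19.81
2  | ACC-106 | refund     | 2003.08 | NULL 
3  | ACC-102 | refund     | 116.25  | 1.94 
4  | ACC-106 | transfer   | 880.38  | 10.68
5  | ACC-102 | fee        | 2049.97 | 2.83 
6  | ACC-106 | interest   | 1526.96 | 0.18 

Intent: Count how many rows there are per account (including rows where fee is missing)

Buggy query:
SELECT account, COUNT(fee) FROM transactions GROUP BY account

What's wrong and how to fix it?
Bug: COUNT(fee) skips NULLs, so groups with missing fee are undercounted

Fix: Use COUNT(*) to count all rows regardless of NULL

Corrected query:
SELECT account, COUNT(*) FROM transactions GROUP BY account

Result:
account | COUNT(*)
--------+---------
ACC-102 | 3       
ACC-106 | 3       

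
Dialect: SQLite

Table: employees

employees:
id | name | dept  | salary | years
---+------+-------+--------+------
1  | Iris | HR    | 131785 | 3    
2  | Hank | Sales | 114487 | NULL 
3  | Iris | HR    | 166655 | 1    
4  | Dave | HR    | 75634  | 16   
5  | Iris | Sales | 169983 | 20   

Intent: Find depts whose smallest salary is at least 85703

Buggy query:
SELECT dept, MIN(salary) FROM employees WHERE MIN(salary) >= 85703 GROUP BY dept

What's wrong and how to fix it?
Bug: MIN() in WHERE is a misuse of aggregate

Fix: Replace WHERE with HAVING after the GROUP BY

Corrected query:
SELECT dept, MIN(salary) FROM employees GROUP BY dept HAVING MIN(salary) >= 85703

Result:
dept  | MIN(salary)
------+------------
Sales | 114487     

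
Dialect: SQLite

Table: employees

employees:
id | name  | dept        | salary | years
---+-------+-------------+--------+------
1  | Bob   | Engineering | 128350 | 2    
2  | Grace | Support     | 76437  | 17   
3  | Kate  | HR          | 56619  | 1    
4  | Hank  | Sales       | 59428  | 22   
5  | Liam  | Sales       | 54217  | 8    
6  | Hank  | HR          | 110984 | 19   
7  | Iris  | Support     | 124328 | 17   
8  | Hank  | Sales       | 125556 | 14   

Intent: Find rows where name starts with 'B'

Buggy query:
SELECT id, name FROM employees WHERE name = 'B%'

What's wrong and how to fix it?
Bug: '=' compares the literal string including the % character; pattern matching needs LIKE

Fix: Use LIKE for wildcard pattern matching

Corrected query:
SELECT id, name FROM employees WHERE name LIKE 'B%'

Result:
id | name
---+-----
1  | Bob 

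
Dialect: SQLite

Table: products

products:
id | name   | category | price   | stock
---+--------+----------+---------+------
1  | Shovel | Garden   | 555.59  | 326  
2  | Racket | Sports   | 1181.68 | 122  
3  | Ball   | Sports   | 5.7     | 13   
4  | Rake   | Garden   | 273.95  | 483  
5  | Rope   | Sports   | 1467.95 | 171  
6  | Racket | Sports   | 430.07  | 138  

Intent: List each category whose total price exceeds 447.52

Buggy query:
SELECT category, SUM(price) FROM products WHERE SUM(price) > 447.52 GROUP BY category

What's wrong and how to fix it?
Bug: WHERE runs before GROUP BY, so aggregates aren't available there

Fix: Use HAVING (which filters groups after aggregation) instead of WHERE

Corrected query:
SELECT category, SUM(price) FROM products GROUP BY category HAVING SUM(price) > 447.52

Result:
category | SUM(price)
---------+-----------
Garden   | 829.54    
Sports   | 3085.4    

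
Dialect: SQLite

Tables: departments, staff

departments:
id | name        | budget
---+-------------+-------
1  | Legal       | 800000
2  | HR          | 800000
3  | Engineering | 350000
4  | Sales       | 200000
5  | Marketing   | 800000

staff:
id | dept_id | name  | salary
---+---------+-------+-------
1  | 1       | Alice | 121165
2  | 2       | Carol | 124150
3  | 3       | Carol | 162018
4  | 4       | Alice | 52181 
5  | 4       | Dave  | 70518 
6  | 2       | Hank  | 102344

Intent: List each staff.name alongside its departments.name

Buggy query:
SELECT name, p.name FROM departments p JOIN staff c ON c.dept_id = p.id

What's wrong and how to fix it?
Bug: Both tables have a 'name' column; the unqualified reference is ambiguous

Fix: Prefix ambiguous columns with the table alias

Corrected query:
SELECT c.name, p.name FROM departments p JOIN staff c ON c.dept_id = p.id

Result:
name  | name       
------+------------
Alice | Legal      
Carol | HR         
Carol | Engineering
Alice | Sales      
Dave  | Sales      
Hank  | HR         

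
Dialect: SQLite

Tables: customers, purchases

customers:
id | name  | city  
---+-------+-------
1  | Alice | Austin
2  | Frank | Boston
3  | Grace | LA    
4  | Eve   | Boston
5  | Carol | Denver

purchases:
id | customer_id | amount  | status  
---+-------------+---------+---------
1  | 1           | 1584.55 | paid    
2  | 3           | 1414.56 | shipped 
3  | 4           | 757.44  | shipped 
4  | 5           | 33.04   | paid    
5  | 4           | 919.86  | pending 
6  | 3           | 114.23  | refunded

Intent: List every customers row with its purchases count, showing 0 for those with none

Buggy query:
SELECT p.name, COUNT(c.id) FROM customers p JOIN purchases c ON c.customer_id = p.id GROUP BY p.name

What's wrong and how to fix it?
Bug: An inner join excludes parents with zero children

Fix: Use LEFT JOIN so parents without children still appear (COUNT(c.id) gives 0)

Corrected query:
SELECT p.name, COUNT(c.id) FROM customers p LEFT JOIN purchases c ON c.customer_id = p.id GROUP BY p.name

Result:
name  | COUNT(c.id)
------+------------
Alice | 1          
Carol | 1          
Eve   | 2          
Frank | 0          
Grace | 2          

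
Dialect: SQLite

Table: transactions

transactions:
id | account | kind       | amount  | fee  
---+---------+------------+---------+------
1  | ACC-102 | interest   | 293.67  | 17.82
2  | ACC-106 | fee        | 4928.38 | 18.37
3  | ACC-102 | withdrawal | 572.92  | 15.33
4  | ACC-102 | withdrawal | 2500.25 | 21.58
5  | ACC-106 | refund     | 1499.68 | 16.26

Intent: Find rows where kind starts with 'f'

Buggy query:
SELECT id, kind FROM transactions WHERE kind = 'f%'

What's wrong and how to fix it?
Bug: Wildcards only work with LIKE; '=' treats '%' as a literal character

Fix: Replace '=' with LIKE so 'f%' is treated as a pattern

Corrected query:
SELECT id, kind FROM transactions WHERE kind LIKE 'f%'

Result:
id | kind
---+-----
2  | fee 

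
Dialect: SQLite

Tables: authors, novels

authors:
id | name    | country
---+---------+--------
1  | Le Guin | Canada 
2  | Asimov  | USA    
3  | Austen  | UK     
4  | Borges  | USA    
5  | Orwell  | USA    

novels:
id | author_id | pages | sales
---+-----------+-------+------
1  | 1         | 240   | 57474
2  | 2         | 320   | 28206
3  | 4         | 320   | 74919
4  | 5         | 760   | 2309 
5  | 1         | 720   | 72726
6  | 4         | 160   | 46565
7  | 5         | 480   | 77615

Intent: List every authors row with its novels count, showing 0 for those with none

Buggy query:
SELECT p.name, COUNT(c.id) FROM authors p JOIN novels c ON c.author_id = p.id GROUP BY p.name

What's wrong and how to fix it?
Bug: INNER JOIN drops authors rows that have no matching novels rows

Fix: Switch to LEFT JOIN to retain unmatched parent rows

Corrected query:
SELECT p.name, COUNT(c.id) FROM authors p LEFT JOIN novels c ON c.author_id = p.id GROUP BY p.name

Result:
name    | COUNT(c.id)
--------+------------
Asimov  | 1          
Austen  | 0          
Borges  | 2          
Le Guin | 2          
Orwell  | 2          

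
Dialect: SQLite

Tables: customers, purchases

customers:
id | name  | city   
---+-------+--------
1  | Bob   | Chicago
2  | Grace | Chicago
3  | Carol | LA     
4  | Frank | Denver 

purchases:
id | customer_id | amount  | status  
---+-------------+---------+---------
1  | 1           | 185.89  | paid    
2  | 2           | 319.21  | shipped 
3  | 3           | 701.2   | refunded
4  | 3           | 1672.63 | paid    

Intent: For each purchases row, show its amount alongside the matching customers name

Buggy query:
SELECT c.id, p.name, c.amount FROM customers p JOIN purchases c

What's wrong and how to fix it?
Bug: JOIN with no ON clause produces a cartesian product; every purchases row pairs with every customers row

Fix: Specify the join condition linking the foreign key to the parent id

Corrected query:
SELECT c.id, p.name, c.amount FROM customers p JOIN purchases c ON c.customer_id = p.id

Result:
id | name  | amount 
---+-------+--------
1  | Bob   | 185.89 
2  | Grace | 319.21 
3  | Carol | 701.2  
4  | Carol | 1672.63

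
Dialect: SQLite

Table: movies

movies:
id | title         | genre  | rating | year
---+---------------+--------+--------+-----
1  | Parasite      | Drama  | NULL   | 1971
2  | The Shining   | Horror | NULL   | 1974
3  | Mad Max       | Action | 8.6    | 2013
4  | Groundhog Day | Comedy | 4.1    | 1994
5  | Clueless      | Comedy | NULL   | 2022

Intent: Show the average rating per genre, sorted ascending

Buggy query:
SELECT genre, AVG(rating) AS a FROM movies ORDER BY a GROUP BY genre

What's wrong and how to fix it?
Bug: GROUP BY must precede ORDER BY

Fix: Move ORDER BY to the end, after GROUP BY

Corrected query:
SELECT genre, AVG(rating) AS a FROM movies GROUP BY genre ORDER BY a

Result:
genre  | a   
-------+-----
Drama  | NULL
Horror | NULL
Comedy | 4.1 
Action | 8.6 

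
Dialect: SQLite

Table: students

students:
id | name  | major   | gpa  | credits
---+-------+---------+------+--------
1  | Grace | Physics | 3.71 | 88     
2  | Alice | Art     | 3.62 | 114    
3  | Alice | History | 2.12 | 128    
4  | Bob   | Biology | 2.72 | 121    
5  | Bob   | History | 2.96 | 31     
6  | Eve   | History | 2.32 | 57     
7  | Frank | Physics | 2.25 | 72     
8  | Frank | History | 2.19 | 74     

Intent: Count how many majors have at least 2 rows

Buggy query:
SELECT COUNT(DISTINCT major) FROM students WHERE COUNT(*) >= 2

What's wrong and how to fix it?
Bug: WHERE filters individual rows, not groups, so a group-level COUNT is invalid there

Fix: Group first with HAVING COUNT(*) >= 2, then COUNT the resulting groups

Corrected query:
SELECT COUNT(*) FROM (SELECT major FROM students GROUP BY major HAVING COUNT(*) >= 2)

Result:
COUNT(*)
--------
2       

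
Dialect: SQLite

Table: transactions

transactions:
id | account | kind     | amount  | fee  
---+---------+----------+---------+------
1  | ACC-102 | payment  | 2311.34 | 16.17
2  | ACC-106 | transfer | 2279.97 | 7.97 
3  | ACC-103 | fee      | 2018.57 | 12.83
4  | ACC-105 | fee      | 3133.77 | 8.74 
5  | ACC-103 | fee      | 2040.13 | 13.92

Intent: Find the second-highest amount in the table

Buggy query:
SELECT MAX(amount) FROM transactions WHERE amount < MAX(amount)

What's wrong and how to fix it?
Bug: The inner MAX is an aggregate inside WHERE, which is not allowed

Fix: Compute the overall MAX in a subquery, then take MAX of rows below it

Corrected query:
SELECT MAX(amount) FROM transactions WHERE amount < (SELECT MAX(amount) FROM transactions)

Result:
MAX(amount)
-----------
2311.34    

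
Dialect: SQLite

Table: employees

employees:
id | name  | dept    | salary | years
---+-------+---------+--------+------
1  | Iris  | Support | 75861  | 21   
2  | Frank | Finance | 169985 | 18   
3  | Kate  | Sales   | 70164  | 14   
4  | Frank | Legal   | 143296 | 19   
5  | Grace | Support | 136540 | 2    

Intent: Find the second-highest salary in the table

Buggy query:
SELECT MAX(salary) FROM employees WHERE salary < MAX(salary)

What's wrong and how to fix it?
Bug: MAX(salary) on the right of the comparison is an aggregate-in-WHERE error

Fix: Compute the overall MAX in a subquery, then take MAX of rows below it

Corrected query:
SELECT MAX(salary) FROM employees WHERE salary < (SELECT MAX(salary) FROM employees)

Result:
MAX(salary)
-----------
143296     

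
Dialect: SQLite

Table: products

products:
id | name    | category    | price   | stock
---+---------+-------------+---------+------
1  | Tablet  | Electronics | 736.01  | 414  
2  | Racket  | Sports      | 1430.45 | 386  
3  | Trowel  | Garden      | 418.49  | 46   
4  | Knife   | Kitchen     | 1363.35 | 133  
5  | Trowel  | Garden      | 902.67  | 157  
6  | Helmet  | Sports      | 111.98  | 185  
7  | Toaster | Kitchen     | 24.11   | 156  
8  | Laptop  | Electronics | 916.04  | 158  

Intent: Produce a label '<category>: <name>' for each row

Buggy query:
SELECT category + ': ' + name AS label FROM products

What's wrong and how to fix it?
Bug: SQLite uses || for string concatenation; + coerces text to numbers (yielding 0)

Fix: Replace + with || to concatenate text

Corrected query:
SELECT category || ': ' || name AS label FROM products

Result:
label              
-------------------
Electronics: Tablet
Sports: Racket     
Garden: Trowel     
Kitchen: Knife     
Garden: Trowel     
Sports: Helmet     
Kitchen: Toaster   
Electronics: Laptop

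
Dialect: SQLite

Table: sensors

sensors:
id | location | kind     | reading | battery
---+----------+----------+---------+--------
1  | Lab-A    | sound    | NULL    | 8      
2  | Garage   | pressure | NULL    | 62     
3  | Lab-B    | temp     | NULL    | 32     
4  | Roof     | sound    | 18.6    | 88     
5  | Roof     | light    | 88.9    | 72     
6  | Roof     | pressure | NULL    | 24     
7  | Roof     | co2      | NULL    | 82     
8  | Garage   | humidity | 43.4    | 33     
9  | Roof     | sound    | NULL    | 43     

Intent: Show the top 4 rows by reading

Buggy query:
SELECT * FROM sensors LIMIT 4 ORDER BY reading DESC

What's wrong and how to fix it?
Bug: ORDER BY cannot follow LIMIT; LIMIT is the final clause

Fix: Sort with ORDER BY, then apply LIMIT

Corrected query:
SELECT * FROM sensors ORDER BY reading DESC LIMIT 4

Result:
id | location | kind     | reading | battery
---+----------+----------+---------+--------
5  | Roof     | light    | 88.9    | 72     
8  | Garage   | humidity | 43.4    | 33     
4  | Roof     | sound    | 18.6    | 88     
1  | Lab-A    | sound    | NULL    | 8      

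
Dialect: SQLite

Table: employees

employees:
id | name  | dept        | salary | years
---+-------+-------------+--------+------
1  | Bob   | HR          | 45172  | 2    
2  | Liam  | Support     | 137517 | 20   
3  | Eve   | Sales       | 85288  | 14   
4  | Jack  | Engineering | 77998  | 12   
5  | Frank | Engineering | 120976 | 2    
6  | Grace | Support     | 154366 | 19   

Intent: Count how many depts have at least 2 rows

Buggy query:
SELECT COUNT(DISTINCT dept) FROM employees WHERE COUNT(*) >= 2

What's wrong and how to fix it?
Bug: WHERE filters individual rows, not groups, so a group-level COUNT is invalid there

Fix: Use a subquery that GROUPs and filters with HAVING, then count its rows

Corrected query:
SELECT COUNT(*) FROM (SELECT dept FROM employees GROUP BY dept HAVING COUNT(*) >= 2)

Result:
COUNT(*)
--------
2       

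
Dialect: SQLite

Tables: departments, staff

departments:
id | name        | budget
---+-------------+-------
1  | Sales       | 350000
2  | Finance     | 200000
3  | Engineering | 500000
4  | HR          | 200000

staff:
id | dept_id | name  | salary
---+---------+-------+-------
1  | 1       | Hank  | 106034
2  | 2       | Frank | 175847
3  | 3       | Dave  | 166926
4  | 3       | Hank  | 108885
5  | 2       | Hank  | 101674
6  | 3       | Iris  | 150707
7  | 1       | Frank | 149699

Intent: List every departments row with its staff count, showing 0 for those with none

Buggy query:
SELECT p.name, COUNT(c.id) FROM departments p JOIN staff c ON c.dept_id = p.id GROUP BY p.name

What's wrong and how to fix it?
Bug: INNER JOIN drops departments rows that have no matching staff rows

Fix: Switch to LEFT JOIN to retain unmatched parent rows

Corrected query:
SELECT p.name, COUNT(c.id) FROM departments p LEFT JOIN staff c ON c.dept_id = p.id GROUP BY p.name

Result:
name        | COUNT(c.id)
------------+------------
Engineering | 3          
Finance     | 2          
HR          | 0          
Sales       | 2          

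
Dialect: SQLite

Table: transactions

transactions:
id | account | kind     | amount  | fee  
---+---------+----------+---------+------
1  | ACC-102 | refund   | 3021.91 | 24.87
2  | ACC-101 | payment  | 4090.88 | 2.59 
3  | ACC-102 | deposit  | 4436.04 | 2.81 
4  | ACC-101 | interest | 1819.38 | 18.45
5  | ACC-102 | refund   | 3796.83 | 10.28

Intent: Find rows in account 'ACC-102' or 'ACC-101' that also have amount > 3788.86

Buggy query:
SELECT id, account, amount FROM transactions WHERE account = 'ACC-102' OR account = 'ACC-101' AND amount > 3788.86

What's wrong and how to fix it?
Bug: AND binds tighter than OR, so this parses as account = 'ACC-102' OR (account = 'ACC-101' AND amount > 3788.86)

Fix: Add parentheses around the OR so the AND applies to both alternatives

Corrected query:
SELECT id, account, amount FROM transactions WHERE (account = 'ACC-102' OR account = 'ACC-101') AND amount > 3788.86

Result:
id | account | amount 
---+---------+--------
2  | ACC-101 | 4090.88
3  | ACC-102 | 4436.04
5  | ACC-102 | 3796.83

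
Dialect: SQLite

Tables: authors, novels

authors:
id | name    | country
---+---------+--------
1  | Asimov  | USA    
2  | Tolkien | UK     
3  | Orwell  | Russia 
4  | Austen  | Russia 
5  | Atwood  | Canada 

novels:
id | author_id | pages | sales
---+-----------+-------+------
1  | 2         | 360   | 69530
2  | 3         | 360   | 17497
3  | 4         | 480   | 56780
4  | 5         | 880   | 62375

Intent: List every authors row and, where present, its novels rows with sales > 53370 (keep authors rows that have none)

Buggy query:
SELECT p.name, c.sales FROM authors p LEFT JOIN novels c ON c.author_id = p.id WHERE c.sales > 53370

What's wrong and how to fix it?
Bug: A WHERE condition on the right-hand table after LEFT JOIN drops unmatched parents

Fix: Put 'c.sales > 53370' in the JOIN's ON clause instead of WHERE

Corrected query:
SELECT p.name, c.sales FROM authors p LEFT JOIN novels c ON c.author_id = p.id AND c.sales > 53370

Result:
name    | sales
--------+------
Asimov  | NULL 
Tolkien | 69530
Orwell  | NULL 
Austen  | 56780
Atwood  | 62375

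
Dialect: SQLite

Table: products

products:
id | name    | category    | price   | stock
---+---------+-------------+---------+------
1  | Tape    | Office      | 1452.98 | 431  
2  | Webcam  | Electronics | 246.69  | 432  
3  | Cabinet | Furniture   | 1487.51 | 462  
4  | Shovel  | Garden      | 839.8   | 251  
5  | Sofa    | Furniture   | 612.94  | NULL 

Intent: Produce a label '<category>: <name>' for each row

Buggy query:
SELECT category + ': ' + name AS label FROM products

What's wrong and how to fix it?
Bug: '+' is numeric addition; on text columns SQLite converts them to 0 instead of concatenating

Fix: Replace + with || to concatenate text

Corrected query:
SELECT category || ': ' || name AS label FROM products

Result:
label              
-------------------
Office: Tape       
Electronics: Webcam
Furniture: Cabinet 
Garden: Shovel     
Furniture: Sofa    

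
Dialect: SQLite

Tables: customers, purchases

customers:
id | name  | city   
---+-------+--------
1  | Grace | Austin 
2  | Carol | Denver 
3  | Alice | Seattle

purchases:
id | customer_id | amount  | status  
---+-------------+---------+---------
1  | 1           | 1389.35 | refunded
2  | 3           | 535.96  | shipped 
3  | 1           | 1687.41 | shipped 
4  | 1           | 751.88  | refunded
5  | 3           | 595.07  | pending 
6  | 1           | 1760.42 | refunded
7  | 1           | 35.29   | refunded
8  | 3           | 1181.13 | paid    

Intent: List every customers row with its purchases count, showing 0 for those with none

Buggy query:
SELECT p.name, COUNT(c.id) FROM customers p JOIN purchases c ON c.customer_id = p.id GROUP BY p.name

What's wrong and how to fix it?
Bug: An inner join excludes parents with zero children

Fix: Use LEFT JOIN so parents without children still appear (COUNT(c.id) gives 0)

Corrected query:
SELECT p.name, COUNT(c.id) FROM customers p LEFT JOIN purchases c ON c.customer_id = p.id GROUP BY p.name

Result:
name  | COUNT(c.id)
------+------------
Alice | 3          
Carol | 0          
Grace | 5          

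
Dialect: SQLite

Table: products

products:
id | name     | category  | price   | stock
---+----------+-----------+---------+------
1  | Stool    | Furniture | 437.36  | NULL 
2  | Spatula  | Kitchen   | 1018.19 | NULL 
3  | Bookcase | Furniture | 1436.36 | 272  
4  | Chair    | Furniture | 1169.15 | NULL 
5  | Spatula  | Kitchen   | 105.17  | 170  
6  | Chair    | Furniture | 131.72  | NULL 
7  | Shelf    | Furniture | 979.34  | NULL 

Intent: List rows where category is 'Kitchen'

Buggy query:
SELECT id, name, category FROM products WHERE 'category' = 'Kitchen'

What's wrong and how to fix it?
Bug: Single quotes denote string literals in SQL; the column name is being compared as a constant string

Fix: Remove the quotes around the column name (or use double quotes for an identifier)

Corrected query:
SELECT id, name, category FROM products WHERE category = 'Kitchen'

Result:
id | name    | category
---+---------+---------
2  | Spatula | Kitchen 
5  | Spatula | Kitchen 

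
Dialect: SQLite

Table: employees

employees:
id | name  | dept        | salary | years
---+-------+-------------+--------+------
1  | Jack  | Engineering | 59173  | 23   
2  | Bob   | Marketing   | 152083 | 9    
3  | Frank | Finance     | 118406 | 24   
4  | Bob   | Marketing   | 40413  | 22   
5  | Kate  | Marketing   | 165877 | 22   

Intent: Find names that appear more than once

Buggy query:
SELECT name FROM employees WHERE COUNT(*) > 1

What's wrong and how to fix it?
Bug: COUNT(*) is an aggregate and cannot be used in WHERE

Fix: GROUP BY name, then filter groups with HAVING COUNT(*) > 1

Corrected query:
SELECT name FROM employees GROUP BY name HAVING COUNT(*) > 1

Result:
name
----
Bob 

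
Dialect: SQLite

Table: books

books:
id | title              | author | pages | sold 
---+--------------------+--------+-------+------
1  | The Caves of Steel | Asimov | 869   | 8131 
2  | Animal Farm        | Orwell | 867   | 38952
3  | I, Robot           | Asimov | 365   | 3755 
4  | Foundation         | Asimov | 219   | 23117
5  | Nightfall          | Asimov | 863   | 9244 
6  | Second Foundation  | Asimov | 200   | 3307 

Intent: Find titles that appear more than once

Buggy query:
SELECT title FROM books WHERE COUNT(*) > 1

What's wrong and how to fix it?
Bug: COUNT(*) is an aggregate and cannot be used in WHERE

Fix: GROUP BY title, then filter groups with HAVING COUNT(*) > 1

Corrected query:
SELECT title FROM books GROUP BY title HAVING COUNT(*) > 1

Result:
(no rows)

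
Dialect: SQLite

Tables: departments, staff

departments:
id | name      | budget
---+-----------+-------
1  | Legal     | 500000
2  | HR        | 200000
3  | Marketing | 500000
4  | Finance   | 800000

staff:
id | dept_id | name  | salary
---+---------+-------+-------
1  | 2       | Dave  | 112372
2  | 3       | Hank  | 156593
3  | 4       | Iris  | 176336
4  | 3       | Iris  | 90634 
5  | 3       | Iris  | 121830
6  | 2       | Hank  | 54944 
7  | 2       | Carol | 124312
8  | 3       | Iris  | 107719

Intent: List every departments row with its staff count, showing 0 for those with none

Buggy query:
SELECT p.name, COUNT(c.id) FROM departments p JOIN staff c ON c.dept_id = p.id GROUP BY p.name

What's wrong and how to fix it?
Bug: An inner join excludes parents with zero children

Fix: Use LEFT JOIN so parents without children still appear (COUNT(c.id) gives 0)

Corrected query:
SELECT p.name, COUNT(c.id) FROM departments p LEFT JOIN staff c ON c.dept_id = p.id GROUP BY p.name

Result:
name      | COUNT(c.id)
----------+------------
Finance   | 1          
HR        | 3          
Legal     | 0          
Marketing | 4          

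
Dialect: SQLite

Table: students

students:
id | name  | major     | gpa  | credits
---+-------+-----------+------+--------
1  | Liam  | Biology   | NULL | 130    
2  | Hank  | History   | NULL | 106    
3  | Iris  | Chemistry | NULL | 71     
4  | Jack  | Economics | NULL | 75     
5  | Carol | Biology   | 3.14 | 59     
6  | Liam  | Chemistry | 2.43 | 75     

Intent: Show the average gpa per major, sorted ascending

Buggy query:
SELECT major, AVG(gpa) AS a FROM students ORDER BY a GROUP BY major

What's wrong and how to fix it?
Bug: GROUP BY must precede ORDER BY

Fix: Reorder: SELECT … FROM … GROUP BY … ORDER BY …

Corrected query:
SELECT major, AVG(gpa) AS a FROM students GROUP BY major ORDER BY a

Result:
major     | a   
----------+-----
Economics | NULL
History   | NULL
Chemistry | 2.43
Biology   | 3.14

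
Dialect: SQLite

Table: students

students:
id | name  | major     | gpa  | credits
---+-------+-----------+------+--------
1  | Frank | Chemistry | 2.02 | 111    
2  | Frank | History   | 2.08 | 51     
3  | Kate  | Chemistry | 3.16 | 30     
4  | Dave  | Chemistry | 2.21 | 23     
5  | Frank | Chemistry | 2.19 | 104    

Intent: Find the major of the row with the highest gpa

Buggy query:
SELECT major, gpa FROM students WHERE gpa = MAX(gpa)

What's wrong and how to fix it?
Bug: WHERE is evaluated per row; an aggregate over the whole table isn't defined there

Fix: Use a subquery: WHERE gpa = (SELECT MAX(gpa) FROM students)

Corrected query:
SELECT major, gpa FROM students WHERE gpa = (SELECT MAX(gpa) FROM students)

Result:
major     | gpa 
----------+-----
Chemistry | 3.16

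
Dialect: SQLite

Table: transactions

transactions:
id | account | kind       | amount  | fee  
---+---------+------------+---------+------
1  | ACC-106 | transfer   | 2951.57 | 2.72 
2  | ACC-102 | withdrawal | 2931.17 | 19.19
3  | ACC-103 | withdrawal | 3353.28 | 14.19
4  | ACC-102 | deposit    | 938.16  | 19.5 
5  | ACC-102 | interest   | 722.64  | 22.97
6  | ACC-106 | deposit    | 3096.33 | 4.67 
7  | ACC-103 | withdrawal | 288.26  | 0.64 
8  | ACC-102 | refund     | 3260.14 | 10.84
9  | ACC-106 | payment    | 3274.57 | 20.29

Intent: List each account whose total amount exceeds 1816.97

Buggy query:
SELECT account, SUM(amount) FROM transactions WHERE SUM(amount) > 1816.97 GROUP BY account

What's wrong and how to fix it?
Bug: Aggregate functions cannot appear in a WHERE clause

Fix: Move the aggregate condition to a HAVING clause

Corrected query:
SELECT account, SUM(amount) FROM transactions GROUP BY account HAVING SUM(amount) > 1816.97

Result:
account | SUM(amount)
--------+------------
ACC-102 | 7852.11    
ACC-103 | 3641.54    
ACC-106 | 9322.47    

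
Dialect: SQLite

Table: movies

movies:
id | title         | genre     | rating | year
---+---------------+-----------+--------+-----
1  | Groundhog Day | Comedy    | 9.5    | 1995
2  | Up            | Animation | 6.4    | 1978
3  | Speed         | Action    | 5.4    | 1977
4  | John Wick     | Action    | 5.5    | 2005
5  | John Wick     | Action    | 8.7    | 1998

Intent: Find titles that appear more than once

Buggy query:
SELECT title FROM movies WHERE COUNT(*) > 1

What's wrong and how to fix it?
Bug: COUNT(*) is an aggregate and cannot be used in WHERE

Fix: Group first, then use HAVING for the count condition

Corrected query:
SELECT title FROM movies GROUP BY title HAVING COUNT(*) > 1

Result:
title    
---------
John Wick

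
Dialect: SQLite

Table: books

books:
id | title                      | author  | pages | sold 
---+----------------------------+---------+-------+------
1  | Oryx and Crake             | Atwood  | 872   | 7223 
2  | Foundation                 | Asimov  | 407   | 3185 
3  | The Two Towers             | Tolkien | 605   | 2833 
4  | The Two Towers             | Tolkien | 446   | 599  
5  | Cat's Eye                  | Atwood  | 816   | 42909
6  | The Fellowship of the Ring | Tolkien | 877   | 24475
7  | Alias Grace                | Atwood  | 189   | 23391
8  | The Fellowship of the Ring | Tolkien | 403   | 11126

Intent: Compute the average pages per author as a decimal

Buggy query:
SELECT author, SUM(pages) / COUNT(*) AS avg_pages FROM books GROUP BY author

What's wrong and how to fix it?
Bug: SUM(pages) and COUNT(*) are both integers; the division truncates the fractional part

Fix: Multiply by 1.0 (or CAST to REAL) to force floating-point division

Corrected query:
SELECT author, SUM(pages) * 1.0 / COUNT(*) AS avg_pages FROM books GROUP BY author

Result:
author  | avg_pages 
--------+-----------
Asimov  | 407       
Atwood  | 625.666667
Tolkien | 582.75    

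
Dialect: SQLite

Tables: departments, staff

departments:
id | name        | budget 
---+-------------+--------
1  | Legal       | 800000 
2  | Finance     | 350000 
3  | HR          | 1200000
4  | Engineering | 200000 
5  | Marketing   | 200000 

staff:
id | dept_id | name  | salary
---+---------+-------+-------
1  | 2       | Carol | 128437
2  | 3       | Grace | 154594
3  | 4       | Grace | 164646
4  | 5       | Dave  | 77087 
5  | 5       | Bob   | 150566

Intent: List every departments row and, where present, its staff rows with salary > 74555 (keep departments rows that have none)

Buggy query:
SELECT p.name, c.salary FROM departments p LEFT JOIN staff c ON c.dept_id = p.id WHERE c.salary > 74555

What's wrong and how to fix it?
Bug: A WHERE condition on the right-hand table after LEFT JOIN drops unmatched parents

Fix: Put 'c.salary > 74555' in the JOIN's ON clause instead of WHERE

Corrected query:
SELECT p.name, c.salary FROM departments p LEFT JOIN staff c ON c.dept_id = p.id AND c.salary > 74555

Result:
name        | salary
------------+-------
Legal       | NULL  
Finance     | 128437
HR          | 154594
Engineering | 164646
Marketing   | 77087 
Marketing   | 150566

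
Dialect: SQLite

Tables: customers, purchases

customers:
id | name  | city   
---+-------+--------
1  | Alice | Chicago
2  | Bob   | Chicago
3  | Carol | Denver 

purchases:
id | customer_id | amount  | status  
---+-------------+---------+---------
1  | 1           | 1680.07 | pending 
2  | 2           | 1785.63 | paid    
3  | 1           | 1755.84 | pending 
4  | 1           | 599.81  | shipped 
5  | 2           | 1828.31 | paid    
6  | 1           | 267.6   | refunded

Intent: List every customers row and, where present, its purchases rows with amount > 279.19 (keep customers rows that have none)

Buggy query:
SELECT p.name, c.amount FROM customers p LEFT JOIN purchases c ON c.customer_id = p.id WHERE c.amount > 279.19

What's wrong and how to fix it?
Bug: A WHERE condition on the right-hand table after LEFT JOIN drops unmatched parents

Fix: Move the right-table condition into the ON clause so unmatched parents are kept

Corrected query:
SELECT p.name, c.amount FROM customers p LEFT JOIN purchases c ON c.customer_id = p.id AND c.amount > 279.19

Result:
name  | amount 
------+--------
Alice | 599.81 
Alice | 1680.07
Alice | 1755.84
Bob   | 1785.63
Bob   | 1828.31
Carol | NULL   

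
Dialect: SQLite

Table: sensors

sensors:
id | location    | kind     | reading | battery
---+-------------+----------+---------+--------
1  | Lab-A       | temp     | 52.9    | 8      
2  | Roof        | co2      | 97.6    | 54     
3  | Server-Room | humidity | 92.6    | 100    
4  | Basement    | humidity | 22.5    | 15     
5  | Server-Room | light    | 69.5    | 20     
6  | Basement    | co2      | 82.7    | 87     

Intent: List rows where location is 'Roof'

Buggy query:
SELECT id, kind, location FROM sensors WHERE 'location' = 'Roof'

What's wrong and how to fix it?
Bug: Single quotes denote string literals in SQL; the column name is being compared as a constant string

Fix: Remove the quotes around the column name (or use double quotes for an identifier)

Corrected query:
SELECT id, kind, location FROM sensors WHERE location = 'Roof'

Result:
id | kind | location
---+------+---------
2  | co2  | Roof    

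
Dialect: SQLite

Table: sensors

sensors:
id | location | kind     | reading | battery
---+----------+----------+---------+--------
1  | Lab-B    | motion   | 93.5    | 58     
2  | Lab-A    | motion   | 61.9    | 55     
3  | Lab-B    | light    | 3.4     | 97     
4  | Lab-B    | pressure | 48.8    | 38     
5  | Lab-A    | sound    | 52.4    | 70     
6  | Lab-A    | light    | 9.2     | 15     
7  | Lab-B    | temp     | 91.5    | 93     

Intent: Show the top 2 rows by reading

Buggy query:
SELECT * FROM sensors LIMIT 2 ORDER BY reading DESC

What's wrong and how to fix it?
Bug: LIMIT must come after ORDER BY

Fix: Swap the clauses: ORDER BY first, then LIMIT

Corrected query:
SELECT * FROM sensors ORDER BY reading DESC LIMIT 2

Result:
id | location | kind   | reading | battery
---+----------+--------+---------+--------
1  | Lab-B    | motion | 93.5    | 58     
7  | Lab-B    | temp   | 91.5    | 93     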